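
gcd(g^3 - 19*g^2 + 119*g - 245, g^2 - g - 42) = g - 7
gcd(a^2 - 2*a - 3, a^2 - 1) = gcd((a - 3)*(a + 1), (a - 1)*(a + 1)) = a + 1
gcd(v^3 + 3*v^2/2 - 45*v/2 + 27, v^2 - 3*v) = v - 3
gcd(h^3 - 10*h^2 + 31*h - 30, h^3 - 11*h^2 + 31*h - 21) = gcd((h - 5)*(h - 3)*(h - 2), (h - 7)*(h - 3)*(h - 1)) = h - 3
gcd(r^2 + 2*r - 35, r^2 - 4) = 1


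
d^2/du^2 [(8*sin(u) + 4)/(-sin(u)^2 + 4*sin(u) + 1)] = 8*(9*sin(u)^5 + 6*sin(u)^4 + 3*sin(u)^2 - 3*sin(u)/2 + 3*sin(3*u) - sin(5*u)/2 - 9)/(sin(u)^2 - 4*sin(u) - 1)^3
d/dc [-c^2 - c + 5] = -2*c - 1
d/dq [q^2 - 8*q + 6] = 2*q - 8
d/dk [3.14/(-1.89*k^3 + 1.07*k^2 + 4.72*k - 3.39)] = (17.8038*k^2 - 6.7196*k - 14.8208)/(1.89*k^3 - 1.07*k^2 - 4.72*k + 3.39)^2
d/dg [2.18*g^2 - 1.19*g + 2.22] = 4.36*g - 1.19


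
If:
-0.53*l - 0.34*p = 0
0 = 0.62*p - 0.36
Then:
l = -0.37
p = 0.58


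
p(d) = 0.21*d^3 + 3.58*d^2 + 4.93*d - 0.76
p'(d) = 0.63*d^2 + 7.16*d + 4.93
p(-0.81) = -2.52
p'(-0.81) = -0.46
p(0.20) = 0.37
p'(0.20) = 6.39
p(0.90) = 6.73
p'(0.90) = 11.88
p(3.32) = 62.75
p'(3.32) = 35.65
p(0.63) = 3.82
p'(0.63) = 9.69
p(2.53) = 38.03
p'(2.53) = 27.08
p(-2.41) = 5.21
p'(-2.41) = -8.67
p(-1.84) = 0.98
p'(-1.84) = -6.11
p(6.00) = 203.06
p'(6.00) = 70.57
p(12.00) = 936.80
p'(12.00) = 181.57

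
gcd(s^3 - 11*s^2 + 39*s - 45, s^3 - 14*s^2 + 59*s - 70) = s - 5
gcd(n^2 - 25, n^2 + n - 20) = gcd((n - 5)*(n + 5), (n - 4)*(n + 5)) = n + 5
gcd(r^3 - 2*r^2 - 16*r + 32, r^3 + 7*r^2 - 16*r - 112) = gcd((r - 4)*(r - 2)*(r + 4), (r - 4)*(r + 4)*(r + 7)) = r^2 - 16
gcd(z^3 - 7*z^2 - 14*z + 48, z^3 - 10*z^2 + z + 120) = z^2 - 5*z - 24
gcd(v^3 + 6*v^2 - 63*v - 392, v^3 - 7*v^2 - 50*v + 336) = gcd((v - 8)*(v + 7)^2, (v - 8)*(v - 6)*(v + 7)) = v^2 - v - 56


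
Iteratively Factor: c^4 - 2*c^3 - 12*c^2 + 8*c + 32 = (c - 2)*(c^3 - 12*c - 16) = (c - 4)*(c - 2)*(c^2 + 4*c + 4) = (c - 4)*(c - 2)*(c + 2)*(c + 2)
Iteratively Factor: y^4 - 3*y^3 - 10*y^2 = (y)*(y^3 - 3*y^2 - 10*y) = y*(y - 5)*(y^2 + 2*y) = y^2*(y - 5)*(y + 2)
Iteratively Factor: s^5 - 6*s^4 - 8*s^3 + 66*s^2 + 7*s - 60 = (s + 3)*(s^4 - 9*s^3 + 19*s^2 + 9*s - 20) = (s - 1)*(s + 3)*(s^3 - 8*s^2 + 11*s + 20) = (s - 4)*(s - 1)*(s + 3)*(s^2 - 4*s - 5) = (s - 5)*(s - 4)*(s - 1)*(s + 3)*(s + 1)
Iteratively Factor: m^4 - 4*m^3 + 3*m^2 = (m)*(m^3 - 4*m^2 + 3*m) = m*(m - 1)*(m^2 - 3*m) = m*(m - 3)*(m - 1)*(m)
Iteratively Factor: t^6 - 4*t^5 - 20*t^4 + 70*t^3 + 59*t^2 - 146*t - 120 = (t + 1)*(t^5 - 5*t^4 - 15*t^3 + 85*t^2 - 26*t - 120) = (t - 5)*(t + 1)*(t^4 - 15*t^2 + 10*t + 24) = (t - 5)*(t + 1)^2*(t^3 - t^2 - 14*t + 24) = (t - 5)*(t - 3)*(t + 1)^2*(t^2 + 2*t - 8) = (t - 5)*(t - 3)*(t - 2)*(t + 1)^2*(t + 4)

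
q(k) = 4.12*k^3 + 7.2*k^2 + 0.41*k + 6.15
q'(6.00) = 531.77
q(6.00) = 1157.73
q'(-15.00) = 2565.41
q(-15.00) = -12285.00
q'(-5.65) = 313.61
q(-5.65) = -509.42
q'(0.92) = 24.12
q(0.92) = 15.83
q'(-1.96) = 19.67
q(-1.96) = 1.98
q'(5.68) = 480.97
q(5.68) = 995.76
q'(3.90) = 244.57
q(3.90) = 361.66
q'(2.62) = 122.98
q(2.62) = 130.74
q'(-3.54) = 104.32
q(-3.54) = -87.84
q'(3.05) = 159.31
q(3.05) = 191.27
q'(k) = 12.36*k^2 + 14.4*k + 0.41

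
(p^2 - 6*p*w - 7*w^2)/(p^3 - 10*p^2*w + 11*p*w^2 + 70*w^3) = (p + w)/(p^2 - 3*p*w - 10*w^2)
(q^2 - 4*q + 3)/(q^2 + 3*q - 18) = (q - 1)/(q + 6)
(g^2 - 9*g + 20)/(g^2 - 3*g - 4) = (g - 5)/(g + 1)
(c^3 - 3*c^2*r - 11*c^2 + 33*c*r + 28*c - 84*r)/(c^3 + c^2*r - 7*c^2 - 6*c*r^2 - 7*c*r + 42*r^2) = (-c^2 + 3*c*r + 4*c - 12*r)/(-c^2 - c*r + 6*r^2)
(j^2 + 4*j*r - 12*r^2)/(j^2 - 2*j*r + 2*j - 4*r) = (j + 6*r)/(j + 2)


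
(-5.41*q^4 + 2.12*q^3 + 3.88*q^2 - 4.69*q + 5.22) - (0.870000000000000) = -5.41*q^4 + 2.12*q^3 + 3.88*q^2 - 4.69*q + 4.35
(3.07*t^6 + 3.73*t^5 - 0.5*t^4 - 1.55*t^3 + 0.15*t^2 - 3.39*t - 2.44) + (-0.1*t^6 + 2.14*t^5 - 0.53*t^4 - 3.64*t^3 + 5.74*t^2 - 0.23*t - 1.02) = 2.97*t^6 + 5.87*t^5 - 1.03*t^4 - 5.19*t^3 + 5.89*t^2 - 3.62*t - 3.46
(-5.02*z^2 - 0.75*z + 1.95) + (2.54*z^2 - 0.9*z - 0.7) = -2.48*z^2 - 1.65*z + 1.25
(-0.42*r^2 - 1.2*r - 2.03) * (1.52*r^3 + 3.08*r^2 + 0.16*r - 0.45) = -0.6384*r^5 - 3.1176*r^4 - 6.8488*r^3 - 6.2554*r^2 + 0.2152*r + 0.9135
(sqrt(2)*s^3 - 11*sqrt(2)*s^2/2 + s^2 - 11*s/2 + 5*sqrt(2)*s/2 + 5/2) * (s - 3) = sqrt(2)*s^4 - 17*sqrt(2)*s^3/2 + s^3 - 17*s^2/2 + 19*sqrt(2)*s^2 - 15*sqrt(2)*s/2 + 19*s - 15/2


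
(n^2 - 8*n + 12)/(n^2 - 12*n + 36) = (n - 2)/(n - 6)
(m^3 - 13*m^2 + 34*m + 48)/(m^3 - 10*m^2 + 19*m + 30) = (m - 8)/(m - 5)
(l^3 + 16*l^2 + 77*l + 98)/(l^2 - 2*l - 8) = (l^2 + 14*l + 49)/(l - 4)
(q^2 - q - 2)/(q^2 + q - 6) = (q + 1)/(q + 3)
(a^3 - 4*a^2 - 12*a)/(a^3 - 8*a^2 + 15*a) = (a^2 - 4*a - 12)/(a^2 - 8*a + 15)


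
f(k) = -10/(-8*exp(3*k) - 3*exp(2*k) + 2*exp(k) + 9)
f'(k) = -10*(24*exp(3*k) + 6*exp(2*k) - 2*exp(k))/(-8*exp(3*k) - 3*exp(2*k) + 2*exp(k) + 9)^2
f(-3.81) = -1.11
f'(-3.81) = 0.01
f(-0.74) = -1.19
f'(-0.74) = -0.43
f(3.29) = 0.00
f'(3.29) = -0.00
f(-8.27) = -1.11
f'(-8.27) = 0.00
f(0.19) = 1.41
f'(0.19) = -9.64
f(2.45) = 0.00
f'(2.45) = -0.00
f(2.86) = 0.00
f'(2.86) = -0.00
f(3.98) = 0.00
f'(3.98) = -0.00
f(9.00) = 0.00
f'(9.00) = 0.00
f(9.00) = 0.00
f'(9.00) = 0.00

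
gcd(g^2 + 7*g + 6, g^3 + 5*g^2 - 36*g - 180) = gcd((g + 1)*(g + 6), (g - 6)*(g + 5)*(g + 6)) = g + 6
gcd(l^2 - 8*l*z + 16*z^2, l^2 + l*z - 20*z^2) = -l + 4*z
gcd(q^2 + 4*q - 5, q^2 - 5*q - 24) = 1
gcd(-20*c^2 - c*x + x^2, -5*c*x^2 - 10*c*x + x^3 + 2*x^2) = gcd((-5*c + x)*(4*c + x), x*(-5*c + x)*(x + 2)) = -5*c + x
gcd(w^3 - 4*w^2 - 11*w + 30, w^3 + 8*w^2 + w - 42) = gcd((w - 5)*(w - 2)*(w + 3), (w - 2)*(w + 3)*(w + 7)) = w^2 + w - 6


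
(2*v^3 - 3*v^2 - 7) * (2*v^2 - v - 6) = 4*v^5 - 8*v^4 - 9*v^3 + 4*v^2 + 7*v + 42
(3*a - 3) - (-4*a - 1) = 7*a - 2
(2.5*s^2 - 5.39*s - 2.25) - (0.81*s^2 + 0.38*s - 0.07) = 1.69*s^2 - 5.77*s - 2.18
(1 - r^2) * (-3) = 3*r^2 - 3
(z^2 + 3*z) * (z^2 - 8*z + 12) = z^4 - 5*z^3 - 12*z^2 + 36*z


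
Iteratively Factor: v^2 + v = (v)*(v + 1)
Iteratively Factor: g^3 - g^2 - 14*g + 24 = (g - 2)*(g^2 + g - 12) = (g - 3)*(g - 2)*(g + 4)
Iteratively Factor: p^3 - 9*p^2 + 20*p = (p - 4)*(p^2 - 5*p) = p*(p - 4)*(p - 5)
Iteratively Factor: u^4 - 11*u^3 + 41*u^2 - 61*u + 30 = (u - 2)*(u^3 - 9*u^2 + 23*u - 15) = (u - 3)*(u - 2)*(u^2 - 6*u + 5) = (u - 3)*(u - 2)*(u - 1)*(u - 5)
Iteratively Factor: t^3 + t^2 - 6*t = (t)*(t^2 + t - 6) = t*(t + 3)*(t - 2)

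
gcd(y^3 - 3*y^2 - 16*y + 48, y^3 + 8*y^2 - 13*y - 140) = y - 4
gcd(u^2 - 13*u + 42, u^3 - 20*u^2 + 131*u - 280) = u - 7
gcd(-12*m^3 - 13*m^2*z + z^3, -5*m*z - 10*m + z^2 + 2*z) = 1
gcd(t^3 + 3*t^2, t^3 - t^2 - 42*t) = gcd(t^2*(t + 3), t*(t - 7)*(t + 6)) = t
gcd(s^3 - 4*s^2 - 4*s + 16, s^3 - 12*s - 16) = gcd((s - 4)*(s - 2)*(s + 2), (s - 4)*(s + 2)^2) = s^2 - 2*s - 8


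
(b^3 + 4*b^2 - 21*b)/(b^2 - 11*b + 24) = b*(b + 7)/(b - 8)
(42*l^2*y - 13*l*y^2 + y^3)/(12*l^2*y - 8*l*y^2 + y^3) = (-7*l + y)/(-2*l + y)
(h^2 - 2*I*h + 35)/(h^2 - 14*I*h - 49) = (h + 5*I)/(h - 7*I)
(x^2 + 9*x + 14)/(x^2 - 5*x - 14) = (x + 7)/(x - 7)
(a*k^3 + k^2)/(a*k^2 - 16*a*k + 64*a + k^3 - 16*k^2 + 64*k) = k^2*(a*k + 1)/(a*k^2 - 16*a*k + 64*a + k^3 - 16*k^2 + 64*k)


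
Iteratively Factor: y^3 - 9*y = (y)*(y^2 - 9) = y*(y - 3)*(y + 3)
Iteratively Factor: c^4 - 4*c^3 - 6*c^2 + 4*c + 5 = (c + 1)*(c^3 - 5*c^2 - c + 5) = (c + 1)^2*(c^2 - 6*c + 5) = (c - 1)*(c + 1)^2*(c - 5)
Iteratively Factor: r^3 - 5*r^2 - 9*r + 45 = (r + 3)*(r^2 - 8*r + 15) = (r - 5)*(r + 3)*(r - 3)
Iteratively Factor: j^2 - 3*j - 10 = (j + 2)*(j - 5)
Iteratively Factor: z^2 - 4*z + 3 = (z - 1)*(z - 3)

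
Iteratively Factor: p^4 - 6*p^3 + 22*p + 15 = (p + 1)*(p^3 - 7*p^2 + 7*p + 15) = (p - 5)*(p + 1)*(p^2 - 2*p - 3) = (p - 5)*(p + 1)^2*(p - 3)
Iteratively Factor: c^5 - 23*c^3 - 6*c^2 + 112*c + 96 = (c + 4)*(c^4 - 4*c^3 - 7*c^2 + 22*c + 24) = (c + 1)*(c + 4)*(c^3 - 5*c^2 - 2*c + 24) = (c - 3)*(c + 1)*(c + 4)*(c^2 - 2*c - 8) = (c - 3)*(c + 1)*(c + 2)*(c + 4)*(c - 4)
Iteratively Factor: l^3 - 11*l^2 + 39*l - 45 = (l - 3)*(l^2 - 8*l + 15) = (l - 5)*(l - 3)*(l - 3)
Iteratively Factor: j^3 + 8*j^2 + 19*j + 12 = (j + 3)*(j^2 + 5*j + 4) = (j + 3)*(j + 4)*(j + 1)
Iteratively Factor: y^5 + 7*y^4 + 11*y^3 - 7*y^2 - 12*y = (y)*(y^4 + 7*y^3 + 11*y^2 - 7*y - 12) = y*(y + 1)*(y^3 + 6*y^2 + 5*y - 12) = y*(y + 1)*(y + 3)*(y^2 + 3*y - 4) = y*(y + 1)*(y + 3)*(y + 4)*(y - 1)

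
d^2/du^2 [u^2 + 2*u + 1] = 2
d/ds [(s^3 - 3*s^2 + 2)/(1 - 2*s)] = (-4*s^3 + 9*s^2 - 6*s + 4)/(4*s^2 - 4*s + 1)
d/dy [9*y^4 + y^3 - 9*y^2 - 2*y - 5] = 36*y^3 + 3*y^2 - 18*y - 2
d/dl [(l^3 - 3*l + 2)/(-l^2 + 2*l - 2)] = (-l^4 + 4*l^3 - 9*l^2 + 4*l + 2)/(l^4 - 4*l^3 + 8*l^2 - 8*l + 4)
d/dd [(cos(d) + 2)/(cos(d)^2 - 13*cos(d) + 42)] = (cos(d)^2 + 4*cos(d) - 68)*sin(d)/(cos(d)^2 - 13*cos(d) + 42)^2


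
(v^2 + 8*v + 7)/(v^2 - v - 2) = (v + 7)/(v - 2)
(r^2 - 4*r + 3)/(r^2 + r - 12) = (r - 1)/(r + 4)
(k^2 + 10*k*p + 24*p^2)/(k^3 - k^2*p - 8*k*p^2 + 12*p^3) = (k^2 + 10*k*p + 24*p^2)/(k^3 - k^2*p - 8*k*p^2 + 12*p^3)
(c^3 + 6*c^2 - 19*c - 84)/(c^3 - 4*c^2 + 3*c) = (c^3 + 6*c^2 - 19*c - 84)/(c*(c^2 - 4*c + 3))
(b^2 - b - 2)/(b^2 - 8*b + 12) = (b + 1)/(b - 6)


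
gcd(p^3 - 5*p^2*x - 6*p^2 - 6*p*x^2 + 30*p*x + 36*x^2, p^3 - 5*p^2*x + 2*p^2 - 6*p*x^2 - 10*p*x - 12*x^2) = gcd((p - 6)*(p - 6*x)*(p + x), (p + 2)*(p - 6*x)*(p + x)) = -p^2 + 5*p*x + 6*x^2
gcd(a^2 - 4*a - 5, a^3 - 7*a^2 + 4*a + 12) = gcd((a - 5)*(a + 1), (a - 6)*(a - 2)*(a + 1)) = a + 1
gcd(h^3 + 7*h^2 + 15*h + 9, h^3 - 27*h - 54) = h^2 + 6*h + 9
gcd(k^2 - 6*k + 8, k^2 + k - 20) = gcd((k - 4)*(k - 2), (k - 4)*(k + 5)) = k - 4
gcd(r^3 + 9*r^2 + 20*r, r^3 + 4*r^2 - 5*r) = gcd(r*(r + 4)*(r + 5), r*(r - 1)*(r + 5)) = r^2 + 5*r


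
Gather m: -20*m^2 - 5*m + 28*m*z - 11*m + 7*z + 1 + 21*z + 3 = -20*m^2 + m*(28*z - 16) + 28*z + 4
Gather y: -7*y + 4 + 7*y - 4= 0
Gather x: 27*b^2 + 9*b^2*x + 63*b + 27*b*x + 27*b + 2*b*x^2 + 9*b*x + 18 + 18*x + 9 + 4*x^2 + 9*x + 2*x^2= 27*b^2 + 90*b + x^2*(2*b + 6) + x*(9*b^2 + 36*b + 27) + 27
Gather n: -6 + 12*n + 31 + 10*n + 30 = 22*n + 55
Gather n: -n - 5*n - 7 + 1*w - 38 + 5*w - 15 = -6*n + 6*w - 60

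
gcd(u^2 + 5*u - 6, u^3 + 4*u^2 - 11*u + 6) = u^2 + 5*u - 6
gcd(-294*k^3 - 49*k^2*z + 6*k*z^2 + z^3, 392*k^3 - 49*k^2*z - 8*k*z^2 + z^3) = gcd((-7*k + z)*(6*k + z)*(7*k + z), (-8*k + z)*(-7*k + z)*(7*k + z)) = -49*k^2 + z^2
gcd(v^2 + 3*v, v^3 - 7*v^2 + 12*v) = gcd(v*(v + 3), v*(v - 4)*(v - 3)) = v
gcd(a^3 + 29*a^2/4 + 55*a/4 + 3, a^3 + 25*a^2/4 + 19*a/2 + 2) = a^2 + 17*a/4 + 1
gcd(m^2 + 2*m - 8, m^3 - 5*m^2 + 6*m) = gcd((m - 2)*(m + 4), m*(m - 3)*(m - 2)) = m - 2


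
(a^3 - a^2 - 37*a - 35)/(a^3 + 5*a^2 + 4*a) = (a^2 - 2*a - 35)/(a*(a + 4))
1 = 1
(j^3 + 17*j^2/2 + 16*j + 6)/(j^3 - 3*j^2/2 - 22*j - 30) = (2*j^2 + 13*j + 6)/(2*j^2 - 7*j - 30)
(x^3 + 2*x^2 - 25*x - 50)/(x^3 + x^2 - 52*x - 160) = (x^2 - 3*x - 10)/(x^2 - 4*x - 32)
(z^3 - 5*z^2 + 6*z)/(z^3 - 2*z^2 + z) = (z^2 - 5*z + 6)/(z^2 - 2*z + 1)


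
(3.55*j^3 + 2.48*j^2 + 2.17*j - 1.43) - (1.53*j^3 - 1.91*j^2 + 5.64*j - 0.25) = 2.02*j^3 + 4.39*j^2 - 3.47*j - 1.18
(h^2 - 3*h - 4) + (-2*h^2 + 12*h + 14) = -h^2 + 9*h + 10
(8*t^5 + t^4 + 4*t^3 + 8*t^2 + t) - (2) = 8*t^5 + t^4 + 4*t^3 + 8*t^2 + t - 2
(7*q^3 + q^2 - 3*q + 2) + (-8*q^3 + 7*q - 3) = -q^3 + q^2 + 4*q - 1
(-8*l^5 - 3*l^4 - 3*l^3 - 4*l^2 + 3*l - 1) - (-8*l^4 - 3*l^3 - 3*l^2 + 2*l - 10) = -8*l^5 + 5*l^4 - l^2 + l + 9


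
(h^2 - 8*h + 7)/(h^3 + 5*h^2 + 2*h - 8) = (h - 7)/(h^2 + 6*h + 8)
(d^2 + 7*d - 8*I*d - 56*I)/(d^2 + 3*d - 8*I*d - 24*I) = (d + 7)/(d + 3)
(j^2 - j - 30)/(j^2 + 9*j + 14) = (j^2 - j - 30)/(j^2 + 9*j + 14)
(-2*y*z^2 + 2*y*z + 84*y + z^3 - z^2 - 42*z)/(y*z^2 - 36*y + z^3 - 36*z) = (-2*y*z + 14*y + z^2 - 7*z)/(y*z - 6*y + z^2 - 6*z)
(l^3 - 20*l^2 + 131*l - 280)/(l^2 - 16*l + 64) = (l^2 - 12*l + 35)/(l - 8)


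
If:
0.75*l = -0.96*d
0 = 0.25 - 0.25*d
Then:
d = 1.00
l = -1.28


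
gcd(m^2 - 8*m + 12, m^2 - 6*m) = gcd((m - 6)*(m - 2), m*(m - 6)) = m - 6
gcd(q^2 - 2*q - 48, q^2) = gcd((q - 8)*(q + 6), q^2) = 1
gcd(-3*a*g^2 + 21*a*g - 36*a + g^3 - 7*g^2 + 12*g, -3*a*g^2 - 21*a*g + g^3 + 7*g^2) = 3*a - g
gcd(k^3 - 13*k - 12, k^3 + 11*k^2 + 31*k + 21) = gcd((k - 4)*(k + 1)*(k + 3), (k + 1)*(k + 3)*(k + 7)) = k^2 + 4*k + 3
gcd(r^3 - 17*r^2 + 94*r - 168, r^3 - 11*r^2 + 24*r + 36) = r - 6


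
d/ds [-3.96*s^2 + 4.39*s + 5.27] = 4.39 - 7.92*s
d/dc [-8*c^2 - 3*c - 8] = -16*c - 3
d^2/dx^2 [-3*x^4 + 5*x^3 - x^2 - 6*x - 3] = -36*x^2 + 30*x - 2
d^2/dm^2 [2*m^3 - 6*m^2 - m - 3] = 12*m - 12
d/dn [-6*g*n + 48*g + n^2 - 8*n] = -6*g + 2*n - 8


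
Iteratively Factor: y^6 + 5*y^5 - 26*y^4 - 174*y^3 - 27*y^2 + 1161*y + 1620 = (y + 3)*(y^5 + 2*y^4 - 32*y^3 - 78*y^2 + 207*y + 540) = (y + 3)^2*(y^4 - y^3 - 29*y^2 + 9*y + 180) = (y + 3)^3*(y^3 - 4*y^2 - 17*y + 60) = (y - 3)*(y + 3)^3*(y^2 - y - 20) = (y - 5)*(y - 3)*(y + 3)^3*(y + 4)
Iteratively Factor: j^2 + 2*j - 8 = (j + 4)*(j - 2)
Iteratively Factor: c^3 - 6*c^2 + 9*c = (c)*(c^2 - 6*c + 9) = c*(c - 3)*(c - 3)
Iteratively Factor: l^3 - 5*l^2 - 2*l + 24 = (l - 4)*(l^2 - l - 6) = (l - 4)*(l + 2)*(l - 3)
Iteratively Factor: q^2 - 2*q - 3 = (q + 1)*(q - 3)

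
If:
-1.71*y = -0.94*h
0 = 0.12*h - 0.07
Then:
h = 0.58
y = 0.32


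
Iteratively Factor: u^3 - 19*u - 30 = (u + 2)*(u^2 - 2*u - 15) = (u + 2)*(u + 3)*(u - 5)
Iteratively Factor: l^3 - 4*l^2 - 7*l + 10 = (l + 2)*(l^2 - 6*l + 5) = (l - 1)*(l + 2)*(l - 5)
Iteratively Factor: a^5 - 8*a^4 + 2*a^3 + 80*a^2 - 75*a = (a - 1)*(a^4 - 7*a^3 - 5*a^2 + 75*a) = (a - 5)*(a - 1)*(a^3 - 2*a^2 - 15*a) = (a - 5)*(a - 1)*(a + 3)*(a^2 - 5*a) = a*(a - 5)*(a - 1)*(a + 3)*(a - 5)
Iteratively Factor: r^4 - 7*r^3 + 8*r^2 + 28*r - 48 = (r + 2)*(r^3 - 9*r^2 + 26*r - 24) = (r - 3)*(r + 2)*(r^2 - 6*r + 8) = (r - 3)*(r - 2)*(r + 2)*(r - 4)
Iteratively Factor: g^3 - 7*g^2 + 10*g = (g - 2)*(g^2 - 5*g) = g*(g - 2)*(g - 5)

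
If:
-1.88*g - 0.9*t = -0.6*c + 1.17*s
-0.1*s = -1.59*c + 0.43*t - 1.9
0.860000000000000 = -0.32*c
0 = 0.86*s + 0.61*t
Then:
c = -2.69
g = -0.61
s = 4.69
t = -6.61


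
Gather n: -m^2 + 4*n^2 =-m^2 + 4*n^2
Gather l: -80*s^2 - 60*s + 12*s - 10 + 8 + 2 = -80*s^2 - 48*s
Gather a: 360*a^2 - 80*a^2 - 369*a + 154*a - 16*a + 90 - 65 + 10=280*a^2 - 231*a + 35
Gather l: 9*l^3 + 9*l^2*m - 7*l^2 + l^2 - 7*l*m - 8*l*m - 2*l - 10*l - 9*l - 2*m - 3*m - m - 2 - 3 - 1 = 9*l^3 + l^2*(9*m - 6) + l*(-15*m - 21) - 6*m - 6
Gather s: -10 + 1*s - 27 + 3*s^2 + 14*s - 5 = 3*s^2 + 15*s - 42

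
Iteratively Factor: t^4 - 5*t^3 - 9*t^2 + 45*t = (t)*(t^3 - 5*t^2 - 9*t + 45) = t*(t - 3)*(t^2 - 2*t - 15) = t*(t - 3)*(t + 3)*(t - 5)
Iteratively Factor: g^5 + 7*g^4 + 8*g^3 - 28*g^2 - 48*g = (g - 2)*(g^4 + 9*g^3 + 26*g^2 + 24*g) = g*(g - 2)*(g^3 + 9*g^2 + 26*g + 24) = g*(g - 2)*(g + 4)*(g^2 + 5*g + 6) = g*(g - 2)*(g + 2)*(g + 4)*(g + 3)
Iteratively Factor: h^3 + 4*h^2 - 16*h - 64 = (h - 4)*(h^2 + 8*h + 16) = (h - 4)*(h + 4)*(h + 4)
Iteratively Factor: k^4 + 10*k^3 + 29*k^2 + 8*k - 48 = (k + 3)*(k^3 + 7*k^2 + 8*k - 16) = (k + 3)*(k + 4)*(k^2 + 3*k - 4) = (k - 1)*(k + 3)*(k + 4)*(k + 4)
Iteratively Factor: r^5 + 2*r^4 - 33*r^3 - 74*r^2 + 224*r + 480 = (r + 2)*(r^4 - 33*r^2 - 8*r + 240) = (r - 5)*(r + 2)*(r^3 + 5*r^2 - 8*r - 48) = (r - 5)*(r - 3)*(r + 2)*(r^2 + 8*r + 16) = (r - 5)*(r - 3)*(r + 2)*(r + 4)*(r + 4)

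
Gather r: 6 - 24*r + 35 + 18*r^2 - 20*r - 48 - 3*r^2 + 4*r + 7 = 15*r^2 - 40*r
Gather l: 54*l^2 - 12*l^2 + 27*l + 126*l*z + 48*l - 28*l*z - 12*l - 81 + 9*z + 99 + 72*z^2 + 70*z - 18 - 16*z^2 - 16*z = 42*l^2 + l*(98*z + 63) + 56*z^2 + 63*z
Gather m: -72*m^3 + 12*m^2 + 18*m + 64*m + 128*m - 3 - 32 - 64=-72*m^3 + 12*m^2 + 210*m - 99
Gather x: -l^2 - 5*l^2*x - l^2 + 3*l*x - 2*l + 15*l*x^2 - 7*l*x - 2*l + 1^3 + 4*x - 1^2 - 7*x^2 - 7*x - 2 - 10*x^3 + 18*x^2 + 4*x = -2*l^2 - 4*l - 10*x^3 + x^2*(15*l + 11) + x*(-5*l^2 - 4*l + 1) - 2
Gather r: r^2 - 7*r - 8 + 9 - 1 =r^2 - 7*r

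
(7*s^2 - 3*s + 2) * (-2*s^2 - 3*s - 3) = -14*s^4 - 15*s^3 - 16*s^2 + 3*s - 6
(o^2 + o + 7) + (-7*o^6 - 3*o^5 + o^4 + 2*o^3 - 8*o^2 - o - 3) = -7*o^6 - 3*o^5 + o^4 + 2*o^3 - 7*o^2 + 4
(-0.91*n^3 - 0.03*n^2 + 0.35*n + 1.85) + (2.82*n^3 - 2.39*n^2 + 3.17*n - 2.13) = 1.91*n^3 - 2.42*n^2 + 3.52*n - 0.28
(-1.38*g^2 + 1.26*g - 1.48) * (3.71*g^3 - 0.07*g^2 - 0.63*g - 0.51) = -5.1198*g^5 + 4.7712*g^4 - 4.7096*g^3 + 0.0135999999999999*g^2 + 0.2898*g + 0.7548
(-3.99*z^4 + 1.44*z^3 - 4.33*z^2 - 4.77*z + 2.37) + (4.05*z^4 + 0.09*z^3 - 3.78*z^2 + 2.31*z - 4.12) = 0.0599999999999996*z^4 + 1.53*z^3 - 8.11*z^2 - 2.46*z - 1.75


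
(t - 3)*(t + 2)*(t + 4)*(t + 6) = t^4 + 9*t^3 + 8*t^2 - 84*t - 144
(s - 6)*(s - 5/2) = s^2 - 17*s/2 + 15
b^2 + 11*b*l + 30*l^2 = (b + 5*l)*(b + 6*l)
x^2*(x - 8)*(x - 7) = x^4 - 15*x^3 + 56*x^2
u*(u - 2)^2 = u^3 - 4*u^2 + 4*u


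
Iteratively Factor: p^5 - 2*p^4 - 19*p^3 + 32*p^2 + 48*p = (p + 4)*(p^4 - 6*p^3 + 5*p^2 + 12*p) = (p - 4)*(p + 4)*(p^3 - 2*p^2 - 3*p) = (p - 4)*(p - 3)*(p + 4)*(p^2 + p) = p*(p - 4)*(p - 3)*(p + 4)*(p + 1)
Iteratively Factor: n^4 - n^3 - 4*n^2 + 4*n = (n - 2)*(n^3 + n^2 - 2*n) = n*(n - 2)*(n^2 + n - 2) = n*(n - 2)*(n + 2)*(n - 1)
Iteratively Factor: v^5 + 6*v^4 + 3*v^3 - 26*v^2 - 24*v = (v + 3)*(v^4 + 3*v^3 - 6*v^2 - 8*v) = v*(v + 3)*(v^3 + 3*v^2 - 6*v - 8) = v*(v + 3)*(v + 4)*(v^2 - v - 2) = v*(v - 2)*(v + 3)*(v + 4)*(v + 1)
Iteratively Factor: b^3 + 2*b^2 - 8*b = (b - 2)*(b^2 + 4*b) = b*(b - 2)*(b + 4)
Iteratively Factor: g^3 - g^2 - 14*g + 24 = (g + 4)*(g^2 - 5*g + 6) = (g - 2)*(g + 4)*(g - 3)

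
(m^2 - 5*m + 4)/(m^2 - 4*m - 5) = (-m^2 + 5*m - 4)/(-m^2 + 4*m + 5)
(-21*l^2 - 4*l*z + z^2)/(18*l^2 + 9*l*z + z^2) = (-7*l + z)/(6*l + z)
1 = 1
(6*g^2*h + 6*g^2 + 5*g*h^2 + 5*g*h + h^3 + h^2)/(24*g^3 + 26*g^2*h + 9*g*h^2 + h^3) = (h + 1)/(4*g + h)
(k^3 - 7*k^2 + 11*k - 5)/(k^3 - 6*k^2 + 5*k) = (k - 1)/k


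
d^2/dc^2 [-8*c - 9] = 0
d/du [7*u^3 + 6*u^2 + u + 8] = 21*u^2 + 12*u + 1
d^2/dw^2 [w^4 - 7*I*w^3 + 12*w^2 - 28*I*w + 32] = 12*w^2 - 42*I*w + 24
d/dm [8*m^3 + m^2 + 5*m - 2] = 24*m^2 + 2*m + 5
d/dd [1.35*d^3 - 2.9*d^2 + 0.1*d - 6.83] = 4.05*d^2 - 5.8*d + 0.1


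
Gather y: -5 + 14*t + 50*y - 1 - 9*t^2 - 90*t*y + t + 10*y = -9*t^2 + 15*t + y*(60 - 90*t) - 6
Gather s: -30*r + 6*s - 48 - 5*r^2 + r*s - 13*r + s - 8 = -5*r^2 - 43*r + s*(r + 7) - 56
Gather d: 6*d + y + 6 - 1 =6*d + y + 5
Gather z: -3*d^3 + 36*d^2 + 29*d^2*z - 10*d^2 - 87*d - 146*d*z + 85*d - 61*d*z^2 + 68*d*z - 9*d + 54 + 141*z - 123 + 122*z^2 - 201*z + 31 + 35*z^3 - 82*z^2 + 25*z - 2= -3*d^3 + 26*d^2 - 11*d + 35*z^3 + z^2*(40 - 61*d) + z*(29*d^2 - 78*d - 35) - 40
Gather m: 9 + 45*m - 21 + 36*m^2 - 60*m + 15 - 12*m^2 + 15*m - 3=24*m^2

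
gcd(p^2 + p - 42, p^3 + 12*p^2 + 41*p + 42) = p + 7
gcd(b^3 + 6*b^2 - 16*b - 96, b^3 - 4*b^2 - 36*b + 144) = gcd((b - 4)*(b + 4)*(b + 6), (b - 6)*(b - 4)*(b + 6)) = b^2 + 2*b - 24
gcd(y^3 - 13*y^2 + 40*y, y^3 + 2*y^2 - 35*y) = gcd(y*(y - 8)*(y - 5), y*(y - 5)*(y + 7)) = y^2 - 5*y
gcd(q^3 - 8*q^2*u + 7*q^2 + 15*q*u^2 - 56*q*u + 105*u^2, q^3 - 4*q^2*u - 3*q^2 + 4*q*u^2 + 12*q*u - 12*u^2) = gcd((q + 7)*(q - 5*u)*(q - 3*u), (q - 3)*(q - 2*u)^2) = 1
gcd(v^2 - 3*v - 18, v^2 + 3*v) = v + 3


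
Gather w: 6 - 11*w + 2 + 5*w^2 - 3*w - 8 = 5*w^2 - 14*w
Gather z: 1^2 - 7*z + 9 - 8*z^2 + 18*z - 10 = -8*z^2 + 11*z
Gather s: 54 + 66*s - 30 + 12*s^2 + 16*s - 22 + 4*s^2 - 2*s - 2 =16*s^2 + 80*s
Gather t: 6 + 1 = 7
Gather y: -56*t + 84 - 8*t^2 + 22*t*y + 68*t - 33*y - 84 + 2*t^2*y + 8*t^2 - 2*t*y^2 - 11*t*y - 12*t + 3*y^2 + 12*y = y^2*(3 - 2*t) + y*(2*t^2 + 11*t - 21)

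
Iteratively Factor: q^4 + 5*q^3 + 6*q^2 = (q + 2)*(q^3 + 3*q^2) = (q + 2)*(q + 3)*(q^2) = q*(q + 2)*(q + 3)*(q)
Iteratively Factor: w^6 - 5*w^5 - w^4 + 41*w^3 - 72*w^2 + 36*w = (w - 2)*(w^5 - 3*w^4 - 7*w^3 + 27*w^2 - 18*w) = (w - 3)*(w - 2)*(w^4 - 7*w^2 + 6*w) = (w - 3)*(w - 2)*(w + 3)*(w^3 - 3*w^2 + 2*w) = w*(w - 3)*(w - 2)*(w + 3)*(w^2 - 3*w + 2) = w*(w - 3)*(w - 2)^2*(w + 3)*(w - 1)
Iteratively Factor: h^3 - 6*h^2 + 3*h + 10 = (h + 1)*(h^2 - 7*h + 10) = (h - 2)*(h + 1)*(h - 5)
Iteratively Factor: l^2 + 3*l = (l + 3)*(l)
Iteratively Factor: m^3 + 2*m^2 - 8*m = (m + 4)*(m^2 - 2*m) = m*(m + 4)*(m - 2)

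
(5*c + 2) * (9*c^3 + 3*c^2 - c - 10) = 45*c^4 + 33*c^3 + c^2 - 52*c - 20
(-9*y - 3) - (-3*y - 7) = 4 - 6*y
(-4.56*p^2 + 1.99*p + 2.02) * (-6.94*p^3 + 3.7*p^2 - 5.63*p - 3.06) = 31.6464*p^5 - 30.6826*p^4 + 19.017*p^3 + 10.2239*p^2 - 17.462*p - 6.1812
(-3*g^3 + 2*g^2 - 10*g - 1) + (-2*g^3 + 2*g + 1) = -5*g^3 + 2*g^2 - 8*g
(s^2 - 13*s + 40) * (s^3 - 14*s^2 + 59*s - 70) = s^5 - 27*s^4 + 281*s^3 - 1397*s^2 + 3270*s - 2800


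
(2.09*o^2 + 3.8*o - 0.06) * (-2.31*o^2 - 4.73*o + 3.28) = -4.8279*o^4 - 18.6637*o^3 - 10.9802*o^2 + 12.7478*o - 0.1968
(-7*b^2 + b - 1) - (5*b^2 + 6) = -12*b^2 + b - 7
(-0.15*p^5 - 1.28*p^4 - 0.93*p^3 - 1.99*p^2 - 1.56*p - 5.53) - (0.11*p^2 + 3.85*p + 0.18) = -0.15*p^5 - 1.28*p^4 - 0.93*p^3 - 2.1*p^2 - 5.41*p - 5.71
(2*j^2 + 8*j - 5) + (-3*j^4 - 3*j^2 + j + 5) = -3*j^4 - j^2 + 9*j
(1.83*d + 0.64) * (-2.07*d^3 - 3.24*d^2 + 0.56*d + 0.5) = -3.7881*d^4 - 7.254*d^3 - 1.0488*d^2 + 1.2734*d + 0.32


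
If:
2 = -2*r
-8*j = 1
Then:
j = -1/8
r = -1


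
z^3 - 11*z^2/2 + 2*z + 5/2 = (z - 5)*(z - 1)*(z + 1/2)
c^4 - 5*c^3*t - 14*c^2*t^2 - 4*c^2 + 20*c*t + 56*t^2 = (c - 2)*(c + 2)*(c - 7*t)*(c + 2*t)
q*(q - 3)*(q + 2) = q^3 - q^2 - 6*q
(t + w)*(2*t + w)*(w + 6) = 2*t^2*w + 12*t^2 + 3*t*w^2 + 18*t*w + w^3 + 6*w^2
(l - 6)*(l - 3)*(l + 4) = l^3 - 5*l^2 - 18*l + 72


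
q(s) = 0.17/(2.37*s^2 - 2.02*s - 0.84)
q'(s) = 0.17*(2.02 - 4.74*s)/(2.37*s^2 - 2.02*s - 0.84)^2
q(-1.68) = 0.02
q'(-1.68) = 0.02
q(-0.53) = 0.19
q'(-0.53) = 0.96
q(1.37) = 0.20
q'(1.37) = -1.08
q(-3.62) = 0.00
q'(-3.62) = 0.00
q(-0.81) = 0.07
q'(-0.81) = 0.18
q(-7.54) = 0.00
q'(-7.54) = 0.00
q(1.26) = 0.45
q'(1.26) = -4.72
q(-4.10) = 0.00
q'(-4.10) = 0.00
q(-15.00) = 0.00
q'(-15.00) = 0.00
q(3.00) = 0.01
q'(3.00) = -0.01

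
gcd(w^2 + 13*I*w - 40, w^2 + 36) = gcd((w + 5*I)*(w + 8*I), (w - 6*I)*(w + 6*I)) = 1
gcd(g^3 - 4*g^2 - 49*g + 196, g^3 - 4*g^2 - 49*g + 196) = g^3 - 4*g^2 - 49*g + 196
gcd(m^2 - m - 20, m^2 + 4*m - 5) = 1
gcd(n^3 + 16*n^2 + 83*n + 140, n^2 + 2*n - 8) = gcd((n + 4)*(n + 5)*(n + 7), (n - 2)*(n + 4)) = n + 4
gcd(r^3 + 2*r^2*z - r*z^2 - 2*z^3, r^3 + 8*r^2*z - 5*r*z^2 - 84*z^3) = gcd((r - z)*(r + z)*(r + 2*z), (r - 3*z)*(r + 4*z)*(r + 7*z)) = 1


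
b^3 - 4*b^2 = b^2*(b - 4)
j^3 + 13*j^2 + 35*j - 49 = (j - 1)*(j + 7)^2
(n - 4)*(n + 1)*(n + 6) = n^3 + 3*n^2 - 22*n - 24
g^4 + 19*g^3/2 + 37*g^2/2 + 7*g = g*(g + 1/2)*(g + 2)*(g + 7)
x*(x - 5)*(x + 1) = x^3 - 4*x^2 - 5*x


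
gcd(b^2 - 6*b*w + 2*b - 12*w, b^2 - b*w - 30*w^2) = -b + 6*w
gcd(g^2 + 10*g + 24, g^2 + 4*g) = g + 4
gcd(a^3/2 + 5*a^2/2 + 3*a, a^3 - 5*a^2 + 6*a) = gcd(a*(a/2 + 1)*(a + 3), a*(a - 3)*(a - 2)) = a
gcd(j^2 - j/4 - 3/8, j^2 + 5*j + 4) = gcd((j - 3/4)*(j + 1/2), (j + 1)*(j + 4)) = 1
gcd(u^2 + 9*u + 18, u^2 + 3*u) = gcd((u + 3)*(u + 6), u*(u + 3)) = u + 3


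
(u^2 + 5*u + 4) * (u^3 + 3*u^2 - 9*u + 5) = u^5 + 8*u^4 + 10*u^3 - 28*u^2 - 11*u + 20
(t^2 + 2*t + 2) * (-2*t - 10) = -2*t^3 - 14*t^2 - 24*t - 20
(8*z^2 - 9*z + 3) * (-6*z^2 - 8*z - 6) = -48*z^4 - 10*z^3 + 6*z^2 + 30*z - 18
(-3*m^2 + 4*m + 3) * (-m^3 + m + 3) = 3*m^5 - 4*m^4 - 6*m^3 - 5*m^2 + 15*m + 9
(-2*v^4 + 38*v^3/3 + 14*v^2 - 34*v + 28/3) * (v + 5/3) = -2*v^5 + 28*v^4/3 + 316*v^3/9 - 32*v^2/3 - 142*v/3 + 140/9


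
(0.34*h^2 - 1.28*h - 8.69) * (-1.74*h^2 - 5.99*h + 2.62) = -0.5916*h^4 + 0.190599999999999*h^3 + 23.6786*h^2 + 48.6995*h - 22.7678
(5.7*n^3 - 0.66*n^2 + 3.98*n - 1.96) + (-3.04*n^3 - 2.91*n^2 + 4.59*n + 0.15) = 2.66*n^3 - 3.57*n^2 + 8.57*n - 1.81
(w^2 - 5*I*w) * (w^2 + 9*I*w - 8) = w^4 + 4*I*w^3 + 37*w^2 + 40*I*w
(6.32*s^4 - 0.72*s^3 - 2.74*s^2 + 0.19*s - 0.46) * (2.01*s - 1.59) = 12.7032*s^5 - 11.496*s^4 - 4.3626*s^3 + 4.7385*s^2 - 1.2267*s + 0.7314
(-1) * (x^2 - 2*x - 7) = -x^2 + 2*x + 7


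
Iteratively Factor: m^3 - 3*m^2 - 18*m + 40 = (m + 4)*(m^2 - 7*m + 10) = (m - 2)*(m + 4)*(m - 5)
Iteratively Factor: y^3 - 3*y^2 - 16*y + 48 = (y + 4)*(y^2 - 7*y + 12) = (y - 3)*(y + 4)*(y - 4)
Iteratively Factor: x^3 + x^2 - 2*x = (x - 1)*(x^2 + 2*x) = x*(x - 1)*(x + 2)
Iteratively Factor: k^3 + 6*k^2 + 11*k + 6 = (k + 3)*(k^2 + 3*k + 2) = (k + 2)*(k + 3)*(k + 1)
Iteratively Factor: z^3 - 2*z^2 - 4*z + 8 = (z + 2)*(z^2 - 4*z + 4) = (z - 2)*(z + 2)*(z - 2)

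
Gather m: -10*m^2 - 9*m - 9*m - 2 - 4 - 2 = -10*m^2 - 18*m - 8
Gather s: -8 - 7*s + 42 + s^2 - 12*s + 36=s^2 - 19*s + 70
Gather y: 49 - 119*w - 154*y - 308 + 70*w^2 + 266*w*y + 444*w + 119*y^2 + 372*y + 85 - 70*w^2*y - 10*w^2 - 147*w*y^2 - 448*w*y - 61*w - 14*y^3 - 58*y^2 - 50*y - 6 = 60*w^2 + 264*w - 14*y^3 + y^2*(61 - 147*w) + y*(-70*w^2 - 182*w + 168) - 180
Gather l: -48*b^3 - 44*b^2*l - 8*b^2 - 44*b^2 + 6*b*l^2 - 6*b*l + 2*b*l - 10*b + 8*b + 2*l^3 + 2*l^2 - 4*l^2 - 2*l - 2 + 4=-48*b^3 - 52*b^2 - 2*b + 2*l^3 + l^2*(6*b - 2) + l*(-44*b^2 - 4*b - 2) + 2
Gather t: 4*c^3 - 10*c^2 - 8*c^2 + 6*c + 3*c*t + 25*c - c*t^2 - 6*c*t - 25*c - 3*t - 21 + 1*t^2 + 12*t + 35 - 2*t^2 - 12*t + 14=4*c^3 - 18*c^2 + 6*c + t^2*(-c - 1) + t*(-3*c - 3) + 28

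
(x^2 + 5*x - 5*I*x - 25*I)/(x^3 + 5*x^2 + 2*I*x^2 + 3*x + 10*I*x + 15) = (x - 5*I)/(x^2 + 2*I*x + 3)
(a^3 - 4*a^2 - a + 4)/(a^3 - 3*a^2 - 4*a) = (a - 1)/a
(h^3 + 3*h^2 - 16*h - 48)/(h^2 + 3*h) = h - 16/h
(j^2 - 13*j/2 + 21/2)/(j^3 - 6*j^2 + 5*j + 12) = (j - 7/2)/(j^2 - 3*j - 4)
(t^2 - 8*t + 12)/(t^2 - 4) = (t - 6)/(t + 2)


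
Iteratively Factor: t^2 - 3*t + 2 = (t - 1)*(t - 2)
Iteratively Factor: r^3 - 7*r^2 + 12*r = (r)*(r^2 - 7*r + 12) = r*(r - 3)*(r - 4)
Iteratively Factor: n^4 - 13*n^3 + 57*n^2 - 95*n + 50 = (n - 5)*(n^3 - 8*n^2 + 17*n - 10) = (n - 5)*(n - 1)*(n^2 - 7*n + 10) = (n - 5)*(n - 2)*(n - 1)*(n - 5)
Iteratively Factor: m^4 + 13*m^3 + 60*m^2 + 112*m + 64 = (m + 4)*(m^3 + 9*m^2 + 24*m + 16) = (m + 4)^2*(m^2 + 5*m + 4) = (m + 4)^3*(m + 1)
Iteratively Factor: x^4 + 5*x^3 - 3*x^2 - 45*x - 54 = (x + 3)*(x^3 + 2*x^2 - 9*x - 18) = (x + 3)^2*(x^2 - x - 6) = (x - 3)*(x + 3)^2*(x + 2)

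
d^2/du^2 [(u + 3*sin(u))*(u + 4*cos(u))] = -3*u*sin(u) - 4*u*cos(u) - 8*sin(u) - 24*sin(2*u) + 6*cos(u) + 2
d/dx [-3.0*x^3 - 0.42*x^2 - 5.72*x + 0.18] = -9.0*x^2 - 0.84*x - 5.72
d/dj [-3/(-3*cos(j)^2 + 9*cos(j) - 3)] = (2*cos(j) - 3)*sin(j)/(cos(j)^2 - 3*cos(j) + 1)^2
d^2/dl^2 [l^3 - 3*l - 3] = 6*l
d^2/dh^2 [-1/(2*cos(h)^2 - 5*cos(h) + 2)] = (-16*sin(h)^4 + 17*sin(h)^2 - 95*cos(h)/2 + 15*cos(3*h)/2 + 41)/(2*sin(h)^2 + 5*cos(h) - 4)^3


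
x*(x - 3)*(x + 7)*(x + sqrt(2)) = x^4 + sqrt(2)*x^3 + 4*x^3 - 21*x^2 + 4*sqrt(2)*x^2 - 21*sqrt(2)*x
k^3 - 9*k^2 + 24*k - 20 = (k - 5)*(k - 2)^2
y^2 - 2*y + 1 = (y - 1)^2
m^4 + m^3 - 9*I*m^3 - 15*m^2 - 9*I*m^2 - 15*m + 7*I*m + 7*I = (m + 1)*(m - 7*I)*(m - I)^2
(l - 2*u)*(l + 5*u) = l^2 + 3*l*u - 10*u^2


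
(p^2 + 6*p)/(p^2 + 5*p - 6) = p/(p - 1)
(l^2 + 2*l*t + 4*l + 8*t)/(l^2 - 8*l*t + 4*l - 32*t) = (-l - 2*t)/(-l + 8*t)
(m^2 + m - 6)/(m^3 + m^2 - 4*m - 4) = (m + 3)/(m^2 + 3*m + 2)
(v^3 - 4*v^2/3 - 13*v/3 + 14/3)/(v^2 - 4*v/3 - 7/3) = (v^2 + v - 2)/(v + 1)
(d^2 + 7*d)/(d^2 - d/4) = 4*(d + 7)/(4*d - 1)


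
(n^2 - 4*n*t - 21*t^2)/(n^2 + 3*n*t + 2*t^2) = (n^2 - 4*n*t - 21*t^2)/(n^2 + 3*n*t + 2*t^2)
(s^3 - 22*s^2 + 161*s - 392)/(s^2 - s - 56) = (s^2 - 14*s + 49)/(s + 7)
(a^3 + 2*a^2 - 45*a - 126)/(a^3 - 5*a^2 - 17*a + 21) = (a + 6)/(a - 1)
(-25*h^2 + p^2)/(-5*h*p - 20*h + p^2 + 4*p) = (5*h + p)/(p + 4)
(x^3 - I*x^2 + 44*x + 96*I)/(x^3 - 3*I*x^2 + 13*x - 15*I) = (x^2 - 4*I*x + 32)/(x^2 - 6*I*x - 5)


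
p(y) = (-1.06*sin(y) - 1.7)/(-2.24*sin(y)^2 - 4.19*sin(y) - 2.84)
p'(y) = (4.48*sin(y)*cos(y) + 4.19*cos(y))*(-1.06*sin(y) - 1.7)/(-2.24*sin(y)^2 - 4.19*sin(y) - 2.84)^2 - 1.06*cos(y)/(-2.24*sin(y)^2 - 4.19*sin(y) - 2.84) = (-7.616*sin(y) + 1.1872*cos(2*y) - 5.2998)*cos(y)/(2.24*sin(y)^2 + 4.19*sin(y) + 2.84)^2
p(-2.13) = 0.89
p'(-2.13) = -0.42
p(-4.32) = 0.31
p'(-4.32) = 0.07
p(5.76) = 0.90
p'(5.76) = -0.46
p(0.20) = 0.51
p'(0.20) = -0.40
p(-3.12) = 0.61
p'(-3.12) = 0.52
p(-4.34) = 0.31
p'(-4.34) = 0.06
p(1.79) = 0.30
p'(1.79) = 0.04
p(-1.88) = 0.78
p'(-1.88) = -0.39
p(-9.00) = 0.85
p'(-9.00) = 0.56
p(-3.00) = 0.68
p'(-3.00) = 0.58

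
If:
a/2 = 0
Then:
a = 0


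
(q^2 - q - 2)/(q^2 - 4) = (q + 1)/(q + 2)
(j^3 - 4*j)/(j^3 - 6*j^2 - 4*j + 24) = j/(j - 6)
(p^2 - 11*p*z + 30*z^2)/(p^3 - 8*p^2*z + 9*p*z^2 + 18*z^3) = (-p + 5*z)/(-p^2 + 2*p*z + 3*z^2)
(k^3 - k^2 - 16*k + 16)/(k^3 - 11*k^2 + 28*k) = (k^2 + 3*k - 4)/(k*(k - 7))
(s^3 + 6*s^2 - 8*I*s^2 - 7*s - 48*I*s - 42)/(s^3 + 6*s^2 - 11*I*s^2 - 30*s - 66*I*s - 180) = (s^2 - 8*I*s - 7)/(s^2 - 11*I*s - 30)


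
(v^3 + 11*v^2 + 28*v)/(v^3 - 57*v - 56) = v*(v + 4)/(v^2 - 7*v - 8)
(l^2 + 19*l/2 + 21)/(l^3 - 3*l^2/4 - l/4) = 2*(2*l^2 + 19*l + 42)/(l*(4*l^2 - 3*l - 1))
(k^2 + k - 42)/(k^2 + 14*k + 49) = (k - 6)/(k + 7)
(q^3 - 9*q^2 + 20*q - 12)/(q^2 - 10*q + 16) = (q^2 - 7*q + 6)/(q - 8)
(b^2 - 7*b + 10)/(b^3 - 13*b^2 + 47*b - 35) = (b - 2)/(b^2 - 8*b + 7)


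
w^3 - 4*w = w*(w - 2)*(w + 2)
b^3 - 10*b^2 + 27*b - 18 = (b - 6)*(b - 3)*(b - 1)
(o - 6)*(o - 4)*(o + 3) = o^3 - 7*o^2 - 6*o + 72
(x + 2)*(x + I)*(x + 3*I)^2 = x^4 + 2*x^3 + 7*I*x^3 - 15*x^2 + 14*I*x^2 - 30*x - 9*I*x - 18*I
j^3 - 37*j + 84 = (j - 4)*(j - 3)*(j + 7)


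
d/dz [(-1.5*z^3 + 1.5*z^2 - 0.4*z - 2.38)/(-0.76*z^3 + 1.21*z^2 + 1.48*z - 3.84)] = (-4.44089209850063e-16*z^5 - 0.675*z^4 - 5.048*z^3 + 14.5576*z^2 - 5.7604*z + 5.0584)/(0.5776*z^6 - 1.8392*z^5 - 0.7855*z^4 + 9.4184*z^3 - 7.1024*z^2 - 11.3664*z + 14.7456)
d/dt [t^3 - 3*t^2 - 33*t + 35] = 3*t^2 - 6*t - 33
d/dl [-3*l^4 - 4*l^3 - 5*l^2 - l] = -12*l^3 - 12*l^2 - 10*l - 1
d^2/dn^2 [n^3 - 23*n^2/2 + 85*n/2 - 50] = 6*n - 23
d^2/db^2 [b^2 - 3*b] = 2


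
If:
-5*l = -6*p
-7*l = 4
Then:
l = -4/7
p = -10/21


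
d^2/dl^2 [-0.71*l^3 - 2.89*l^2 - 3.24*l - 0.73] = -4.26*l - 5.78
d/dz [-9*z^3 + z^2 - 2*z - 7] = -27*z^2 + 2*z - 2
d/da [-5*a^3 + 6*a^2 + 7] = 3*a*(4 - 5*a)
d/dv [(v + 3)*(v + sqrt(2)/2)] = 2*v + sqrt(2)/2 + 3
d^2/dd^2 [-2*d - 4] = 0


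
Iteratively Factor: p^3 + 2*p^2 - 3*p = (p)*(p^2 + 2*p - 3) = p*(p + 3)*(p - 1)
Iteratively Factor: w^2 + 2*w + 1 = (w + 1)*(w + 1)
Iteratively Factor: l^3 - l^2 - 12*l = (l)*(l^2 - l - 12) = l*(l + 3)*(l - 4)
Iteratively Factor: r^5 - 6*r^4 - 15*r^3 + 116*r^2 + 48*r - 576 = (r + 3)*(r^4 - 9*r^3 + 12*r^2 + 80*r - 192) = (r - 4)*(r + 3)*(r^3 - 5*r^2 - 8*r + 48) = (r - 4)^2*(r + 3)*(r^2 - r - 12) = (r - 4)^2*(r + 3)^2*(r - 4)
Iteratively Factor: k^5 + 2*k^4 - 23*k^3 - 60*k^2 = (k - 5)*(k^4 + 7*k^3 + 12*k^2) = k*(k - 5)*(k^3 + 7*k^2 + 12*k) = k*(k - 5)*(k + 4)*(k^2 + 3*k) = k^2*(k - 5)*(k + 4)*(k + 3)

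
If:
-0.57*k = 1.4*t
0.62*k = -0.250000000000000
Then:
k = -0.40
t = 0.16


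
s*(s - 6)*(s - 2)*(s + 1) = s^4 - 7*s^3 + 4*s^2 + 12*s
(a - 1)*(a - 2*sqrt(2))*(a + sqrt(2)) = a^3 - sqrt(2)*a^2 - a^2 - 4*a + sqrt(2)*a + 4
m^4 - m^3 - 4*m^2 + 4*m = m*(m - 2)*(m - 1)*(m + 2)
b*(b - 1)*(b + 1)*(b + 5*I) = b^4 + 5*I*b^3 - b^2 - 5*I*b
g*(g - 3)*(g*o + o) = g^3*o - 2*g^2*o - 3*g*o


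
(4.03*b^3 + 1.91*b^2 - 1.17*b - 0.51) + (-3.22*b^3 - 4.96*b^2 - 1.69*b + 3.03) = 0.81*b^3 - 3.05*b^2 - 2.86*b + 2.52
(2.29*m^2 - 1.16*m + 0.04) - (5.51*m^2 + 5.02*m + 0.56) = -3.22*m^2 - 6.18*m - 0.52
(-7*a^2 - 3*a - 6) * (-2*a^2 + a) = 14*a^4 - a^3 + 9*a^2 - 6*a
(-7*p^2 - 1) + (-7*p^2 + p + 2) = -14*p^2 + p + 1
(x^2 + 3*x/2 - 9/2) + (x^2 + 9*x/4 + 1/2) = 2*x^2 + 15*x/4 - 4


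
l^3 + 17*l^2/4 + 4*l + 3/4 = (l + 1/4)*(l + 1)*(l + 3)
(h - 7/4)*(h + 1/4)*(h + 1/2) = h^3 - h^2 - 19*h/16 - 7/32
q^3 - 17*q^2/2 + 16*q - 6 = (q - 6)*(q - 2)*(q - 1/2)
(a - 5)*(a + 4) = a^2 - a - 20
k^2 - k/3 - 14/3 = (k - 7/3)*(k + 2)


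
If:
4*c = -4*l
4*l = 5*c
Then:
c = 0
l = 0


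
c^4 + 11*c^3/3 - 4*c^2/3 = c^2*(c - 1/3)*(c + 4)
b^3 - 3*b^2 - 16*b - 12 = (b - 6)*(b + 1)*(b + 2)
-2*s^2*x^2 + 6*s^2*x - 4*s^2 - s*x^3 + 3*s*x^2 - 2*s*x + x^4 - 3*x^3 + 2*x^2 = (-2*s + x)*(s + x)*(x - 2)*(x - 1)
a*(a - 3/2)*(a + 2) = a^3 + a^2/2 - 3*a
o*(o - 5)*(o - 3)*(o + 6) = o^4 - 2*o^3 - 33*o^2 + 90*o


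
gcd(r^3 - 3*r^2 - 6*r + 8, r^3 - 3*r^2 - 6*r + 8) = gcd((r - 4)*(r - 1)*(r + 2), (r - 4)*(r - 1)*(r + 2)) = r^3 - 3*r^2 - 6*r + 8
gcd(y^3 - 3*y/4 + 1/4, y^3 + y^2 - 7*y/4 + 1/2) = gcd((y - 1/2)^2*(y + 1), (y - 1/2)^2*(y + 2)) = y^2 - y + 1/4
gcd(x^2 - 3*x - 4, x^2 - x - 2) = x + 1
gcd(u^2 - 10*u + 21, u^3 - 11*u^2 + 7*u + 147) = u - 7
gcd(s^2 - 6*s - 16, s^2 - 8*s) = s - 8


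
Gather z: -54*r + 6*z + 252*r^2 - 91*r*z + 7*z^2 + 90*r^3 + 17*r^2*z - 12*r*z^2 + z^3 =90*r^3 + 252*r^2 - 54*r + z^3 + z^2*(7 - 12*r) + z*(17*r^2 - 91*r + 6)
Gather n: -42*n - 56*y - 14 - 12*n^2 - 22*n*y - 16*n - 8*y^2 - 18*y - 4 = -12*n^2 + n*(-22*y - 58) - 8*y^2 - 74*y - 18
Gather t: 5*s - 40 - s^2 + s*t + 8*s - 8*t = -s^2 + 13*s + t*(s - 8) - 40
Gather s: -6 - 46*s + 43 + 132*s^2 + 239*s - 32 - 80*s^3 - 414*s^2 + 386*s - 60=-80*s^3 - 282*s^2 + 579*s - 55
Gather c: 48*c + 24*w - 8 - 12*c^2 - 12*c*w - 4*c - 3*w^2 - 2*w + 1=-12*c^2 + c*(44 - 12*w) - 3*w^2 + 22*w - 7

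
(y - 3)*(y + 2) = y^2 - y - 6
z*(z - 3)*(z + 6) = z^3 + 3*z^2 - 18*z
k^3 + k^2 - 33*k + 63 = (k - 3)^2*(k + 7)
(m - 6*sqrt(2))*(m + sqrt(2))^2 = m^3 - 4*sqrt(2)*m^2 - 22*m - 12*sqrt(2)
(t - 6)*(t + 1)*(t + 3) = t^3 - 2*t^2 - 21*t - 18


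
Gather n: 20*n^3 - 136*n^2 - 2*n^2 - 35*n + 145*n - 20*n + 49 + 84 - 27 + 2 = 20*n^3 - 138*n^2 + 90*n + 108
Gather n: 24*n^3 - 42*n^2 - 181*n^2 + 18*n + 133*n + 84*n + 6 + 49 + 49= 24*n^3 - 223*n^2 + 235*n + 104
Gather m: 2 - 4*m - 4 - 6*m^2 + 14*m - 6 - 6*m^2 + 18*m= -12*m^2 + 28*m - 8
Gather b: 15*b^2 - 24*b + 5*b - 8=15*b^2 - 19*b - 8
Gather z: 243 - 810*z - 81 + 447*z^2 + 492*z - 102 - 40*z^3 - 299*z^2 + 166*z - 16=-40*z^3 + 148*z^2 - 152*z + 44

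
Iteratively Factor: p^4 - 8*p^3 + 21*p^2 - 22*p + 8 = (p - 4)*(p^3 - 4*p^2 + 5*p - 2) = (p - 4)*(p - 1)*(p^2 - 3*p + 2) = (p - 4)*(p - 2)*(p - 1)*(p - 1)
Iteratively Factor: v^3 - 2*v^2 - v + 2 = (v + 1)*(v^2 - 3*v + 2) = (v - 1)*(v + 1)*(v - 2)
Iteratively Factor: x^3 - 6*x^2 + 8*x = (x - 2)*(x^2 - 4*x) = (x - 4)*(x - 2)*(x)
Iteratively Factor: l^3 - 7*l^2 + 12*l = (l - 3)*(l^2 - 4*l) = (l - 4)*(l - 3)*(l)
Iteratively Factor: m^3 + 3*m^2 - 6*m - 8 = (m - 2)*(m^2 + 5*m + 4) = (m - 2)*(m + 1)*(m + 4)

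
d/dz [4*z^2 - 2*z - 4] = 8*z - 2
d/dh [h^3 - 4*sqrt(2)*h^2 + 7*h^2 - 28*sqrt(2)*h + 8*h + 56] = 3*h^2 - 8*sqrt(2)*h + 14*h - 28*sqrt(2) + 8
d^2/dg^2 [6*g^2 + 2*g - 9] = 12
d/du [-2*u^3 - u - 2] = -6*u^2 - 1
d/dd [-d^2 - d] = -2*d - 1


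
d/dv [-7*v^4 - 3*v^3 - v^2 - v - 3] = -28*v^3 - 9*v^2 - 2*v - 1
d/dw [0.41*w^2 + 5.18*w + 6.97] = 0.82*w + 5.18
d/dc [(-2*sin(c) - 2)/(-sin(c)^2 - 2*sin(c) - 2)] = -2*(sin(c) + 2)*sin(c)*cos(c)/(sin(c)^2 + 2*sin(c) + 2)^2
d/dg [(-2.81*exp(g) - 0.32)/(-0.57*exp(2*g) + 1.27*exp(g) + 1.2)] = (-(1.14*exp(g) - 1.27)*(2.81*exp(g) + 0.32) + 1.6017*exp(2*g) - 3.5687*exp(g) - 3.372)*exp(g)/(-0.57*exp(2*g) + 1.27*exp(g) + 1.2)^2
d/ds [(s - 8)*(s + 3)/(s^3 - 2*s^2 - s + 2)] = ((s - 8)*(s + 3)*(-3*s^2 + 4*s + 1) + (2*s - 5)*(s^3 - 2*s^2 - s + 2))/(s^3 - 2*s^2 - s + 2)^2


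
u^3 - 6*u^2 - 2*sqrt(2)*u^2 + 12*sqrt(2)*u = u*(u - 6)*(u - 2*sqrt(2))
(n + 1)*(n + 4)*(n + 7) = n^3 + 12*n^2 + 39*n + 28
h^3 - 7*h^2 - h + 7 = (h - 7)*(h - 1)*(h + 1)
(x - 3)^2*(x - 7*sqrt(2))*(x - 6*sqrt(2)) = x^4 - 13*sqrt(2)*x^3 - 6*x^3 + 93*x^2 + 78*sqrt(2)*x^2 - 504*x - 117*sqrt(2)*x + 756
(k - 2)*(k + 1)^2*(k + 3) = k^4 + 3*k^3 - 3*k^2 - 11*k - 6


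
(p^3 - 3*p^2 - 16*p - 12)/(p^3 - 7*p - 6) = (p - 6)/(p - 3)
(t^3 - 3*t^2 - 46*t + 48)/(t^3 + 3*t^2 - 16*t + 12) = (t - 8)/(t - 2)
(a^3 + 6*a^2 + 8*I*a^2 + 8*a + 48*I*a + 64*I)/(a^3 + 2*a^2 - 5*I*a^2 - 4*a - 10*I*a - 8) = (a^2 + a*(4 + 8*I) + 32*I)/(a^2 - 5*I*a - 4)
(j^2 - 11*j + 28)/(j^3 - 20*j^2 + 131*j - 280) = (j - 4)/(j^2 - 13*j + 40)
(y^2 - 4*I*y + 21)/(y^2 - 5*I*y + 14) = (y + 3*I)/(y + 2*I)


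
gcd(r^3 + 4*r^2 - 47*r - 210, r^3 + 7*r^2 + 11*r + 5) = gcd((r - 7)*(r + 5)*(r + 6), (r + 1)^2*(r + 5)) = r + 5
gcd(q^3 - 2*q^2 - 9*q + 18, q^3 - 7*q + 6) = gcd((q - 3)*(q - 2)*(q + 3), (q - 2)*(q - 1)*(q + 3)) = q^2 + q - 6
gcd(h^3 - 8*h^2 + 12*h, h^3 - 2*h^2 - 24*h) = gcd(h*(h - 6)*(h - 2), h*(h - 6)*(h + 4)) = h^2 - 6*h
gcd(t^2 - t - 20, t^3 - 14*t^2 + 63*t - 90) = t - 5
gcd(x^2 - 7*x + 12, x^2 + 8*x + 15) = 1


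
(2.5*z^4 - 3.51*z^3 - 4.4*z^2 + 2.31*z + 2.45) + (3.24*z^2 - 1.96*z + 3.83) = 2.5*z^4 - 3.51*z^3 - 1.16*z^2 + 0.35*z + 6.28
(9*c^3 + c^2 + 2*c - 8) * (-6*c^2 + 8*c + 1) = -54*c^5 + 66*c^4 + 5*c^3 + 65*c^2 - 62*c - 8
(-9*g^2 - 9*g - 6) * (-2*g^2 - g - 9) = 18*g^4 + 27*g^3 + 102*g^2 + 87*g + 54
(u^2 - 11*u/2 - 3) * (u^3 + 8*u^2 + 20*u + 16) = u^5 + 5*u^4/2 - 27*u^3 - 118*u^2 - 148*u - 48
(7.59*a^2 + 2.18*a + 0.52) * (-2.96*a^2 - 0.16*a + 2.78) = -22.4664*a^4 - 7.6672*a^3 + 19.2122*a^2 + 5.9772*a + 1.4456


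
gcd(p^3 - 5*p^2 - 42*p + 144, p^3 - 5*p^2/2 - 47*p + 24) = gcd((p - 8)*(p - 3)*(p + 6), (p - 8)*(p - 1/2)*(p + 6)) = p^2 - 2*p - 48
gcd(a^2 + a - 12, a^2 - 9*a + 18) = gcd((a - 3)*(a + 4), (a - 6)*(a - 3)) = a - 3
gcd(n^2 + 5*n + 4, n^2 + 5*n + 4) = n^2 + 5*n + 4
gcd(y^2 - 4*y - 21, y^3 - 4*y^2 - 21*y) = y^2 - 4*y - 21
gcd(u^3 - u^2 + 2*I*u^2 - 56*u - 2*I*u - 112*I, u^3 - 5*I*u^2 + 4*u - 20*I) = u + 2*I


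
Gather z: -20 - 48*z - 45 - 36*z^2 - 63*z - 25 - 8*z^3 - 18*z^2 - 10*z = -8*z^3 - 54*z^2 - 121*z - 90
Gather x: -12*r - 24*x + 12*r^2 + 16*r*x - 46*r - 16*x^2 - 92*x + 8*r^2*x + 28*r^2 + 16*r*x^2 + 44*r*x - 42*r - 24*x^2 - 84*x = 40*r^2 - 100*r + x^2*(16*r - 40) + x*(8*r^2 + 60*r - 200)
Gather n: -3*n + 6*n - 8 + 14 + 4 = 3*n + 10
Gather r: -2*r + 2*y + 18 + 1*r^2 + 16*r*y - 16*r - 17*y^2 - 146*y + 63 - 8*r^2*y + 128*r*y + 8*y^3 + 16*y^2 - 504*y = r^2*(1 - 8*y) + r*(144*y - 18) + 8*y^3 - y^2 - 648*y + 81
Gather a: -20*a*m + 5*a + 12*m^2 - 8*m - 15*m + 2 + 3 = a*(5 - 20*m) + 12*m^2 - 23*m + 5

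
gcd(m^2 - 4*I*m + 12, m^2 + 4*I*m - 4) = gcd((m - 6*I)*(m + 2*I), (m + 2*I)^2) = m + 2*I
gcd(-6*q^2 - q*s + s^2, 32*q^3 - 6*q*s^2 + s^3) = 2*q + s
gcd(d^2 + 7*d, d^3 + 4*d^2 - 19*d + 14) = d + 7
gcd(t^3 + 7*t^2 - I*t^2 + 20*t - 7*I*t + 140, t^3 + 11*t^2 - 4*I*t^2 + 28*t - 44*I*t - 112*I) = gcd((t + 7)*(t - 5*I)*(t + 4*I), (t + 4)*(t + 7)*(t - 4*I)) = t + 7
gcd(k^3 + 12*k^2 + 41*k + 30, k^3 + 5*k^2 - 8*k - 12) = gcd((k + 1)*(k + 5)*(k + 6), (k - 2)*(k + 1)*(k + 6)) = k^2 + 7*k + 6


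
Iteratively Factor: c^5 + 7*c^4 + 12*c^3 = (c)*(c^4 + 7*c^3 + 12*c^2) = c^2*(c^3 + 7*c^2 + 12*c) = c^3*(c^2 + 7*c + 12) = c^3*(c + 4)*(c + 3)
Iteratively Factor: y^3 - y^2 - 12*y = (y + 3)*(y^2 - 4*y) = (y - 4)*(y + 3)*(y)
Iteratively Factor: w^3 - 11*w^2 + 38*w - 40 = (w - 2)*(w^2 - 9*w + 20) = (w - 4)*(w - 2)*(w - 5)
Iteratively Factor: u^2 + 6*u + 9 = (u + 3)*(u + 3)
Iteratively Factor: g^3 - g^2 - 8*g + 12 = (g - 2)*(g^2 + g - 6) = (g - 2)^2*(g + 3)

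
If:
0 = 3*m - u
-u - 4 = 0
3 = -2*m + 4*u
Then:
No Solution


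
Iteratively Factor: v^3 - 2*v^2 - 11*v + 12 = (v - 1)*(v^2 - v - 12) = (v - 1)*(v + 3)*(v - 4)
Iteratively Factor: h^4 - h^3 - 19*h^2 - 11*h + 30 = (h + 2)*(h^3 - 3*h^2 - 13*h + 15) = (h + 2)*(h + 3)*(h^2 - 6*h + 5) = (h - 5)*(h + 2)*(h + 3)*(h - 1)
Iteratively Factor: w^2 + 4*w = (w + 4)*(w)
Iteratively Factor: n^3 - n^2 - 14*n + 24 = (n + 4)*(n^2 - 5*n + 6) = (n - 2)*(n + 4)*(n - 3)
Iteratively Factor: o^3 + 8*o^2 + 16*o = (o)*(o^2 + 8*o + 16) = o*(o + 4)*(o + 4)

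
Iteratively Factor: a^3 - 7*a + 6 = (a - 2)*(a^2 + 2*a - 3) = (a - 2)*(a - 1)*(a + 3)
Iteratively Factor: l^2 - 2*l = (l)*(l - 2)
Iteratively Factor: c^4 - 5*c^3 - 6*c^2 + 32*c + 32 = (c + 1)*(c^3 - 6*c^2 + 32) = (c - 4)*(c + 1)*(c^2 - 2*c - 8) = (c - 4)^2*(c + 1)*(c + 2)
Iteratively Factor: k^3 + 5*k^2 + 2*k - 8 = (k - 1)*(k^2 + 6*k + 8) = (k - 1)*(k + 2)*(k + 4)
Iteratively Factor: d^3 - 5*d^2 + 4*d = (d - 1)*(d^2 - 4*d) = d*(d - 1)*(d - 4)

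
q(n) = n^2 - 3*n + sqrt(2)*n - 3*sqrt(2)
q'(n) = 2*n - 3 + sqrt(2)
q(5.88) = 21.01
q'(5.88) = 10.17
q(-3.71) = 15.40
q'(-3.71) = -9.01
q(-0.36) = -3.54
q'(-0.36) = -2.31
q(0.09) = -4.38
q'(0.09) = -1.41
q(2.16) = -3.00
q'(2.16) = 2.73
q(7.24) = 36.69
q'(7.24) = 12.89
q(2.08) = -3.21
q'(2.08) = 2.57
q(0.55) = -4.81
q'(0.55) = -0.49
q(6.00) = 22.24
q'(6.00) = 10.41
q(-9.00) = 91.03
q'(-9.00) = -19.59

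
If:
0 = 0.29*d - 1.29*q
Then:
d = 4.44827586206897*q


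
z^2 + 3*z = z*(z + 3)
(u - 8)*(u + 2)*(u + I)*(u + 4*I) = u^4 - 6*u^3 + 5*I*u^3 - 20*u^2 - 30*I*u^2 + 24*u - 80*I*u + 64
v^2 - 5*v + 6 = (v - 3)*(v - 2)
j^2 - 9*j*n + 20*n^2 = (j - 5*n)*(j - 4*n)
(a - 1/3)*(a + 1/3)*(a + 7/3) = a^3 + 7*a^2/3 - a/9 - 7/27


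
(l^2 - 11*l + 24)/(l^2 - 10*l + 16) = (l - 3)/(l - 2)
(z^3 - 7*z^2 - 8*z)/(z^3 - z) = (z - 8)/(z - 1)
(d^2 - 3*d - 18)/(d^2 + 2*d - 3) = (d - 6)/(d - 1)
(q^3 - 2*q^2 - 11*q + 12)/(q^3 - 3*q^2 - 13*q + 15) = (q - 4)/(q - 5)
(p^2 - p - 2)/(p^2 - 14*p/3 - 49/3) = 3*(-p^2 + p + 2)/(-3*p^2 + 14*p + 49)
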